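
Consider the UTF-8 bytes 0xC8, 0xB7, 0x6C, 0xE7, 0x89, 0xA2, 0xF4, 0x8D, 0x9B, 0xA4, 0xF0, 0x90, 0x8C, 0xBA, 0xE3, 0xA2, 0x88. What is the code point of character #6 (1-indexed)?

Offset 0: leading byte 0xC8 = 11001000 → 2-byte char #1 = C8 B7.
Offset 2: leading byte 0x6C = 01101100 → 1-byte char #2 = 6C.
Offset 3: leading byte 0xE7 = 11100111 → 3-byte char #3 = E7 89 A2.
Offset 6: leading byte 0xF4 = 11110100 → 4-byte char #4 = F4 8D 9B A4.
Offset 10: leading byte 0xF0 = 11110000 → 4-byte char #5 = F0 90 8C BA.
Offset 14: leading byte 0xE3 = 11100011 → 3-byte char #6 = E3 A2 88.
Leading byte 0xE3 = 11100011 matches 1110xxxx → 3-byte sequence.
Byte 1: 0xE3 = 11100011, payload 0011 (4 bits).
Byte 2: 0xA2 = 10100010 (10xxxxxx ✓), payload 100010.
Byte 3: 0x88 = 10001000 (10xxxxxx ✓), payload 001000.
Concatenate: 0011100010001000 = 0x3888 (16 bits → U+3888).

U+3888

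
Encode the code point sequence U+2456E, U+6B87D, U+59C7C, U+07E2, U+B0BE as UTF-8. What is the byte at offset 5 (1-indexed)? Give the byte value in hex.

1-indexed offset 5 is 0-indexed offset 4.
U+2456E → 4-byte form F0 A4 95 AE at offsets 0–3.
U+6B87D → 4-byte form F1 AB A1 BD at offsets 4–7.
Offset 4 falls in char 2's range; it's byte 1 of F1 AB A1 BD = 0xF1.

0xF1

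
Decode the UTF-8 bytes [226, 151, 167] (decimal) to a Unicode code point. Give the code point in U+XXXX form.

U+25E7

Leading byte 0xE2 = 11100010 matches 1110xxxx → 3-byte sequence.
Byte 1: 0xE2 = 11100010, payload 0010 (4 bits).
Byte 2: 0x97 = 10010111 (10xxxxxx ✓), payload 010111.
Byte 3: 0xA7 = 10100111 (10xxxxxx ✓), payload 100111.
Concatenate: 0010010111100111 = 0x25E7 (16 bits → U+25E7).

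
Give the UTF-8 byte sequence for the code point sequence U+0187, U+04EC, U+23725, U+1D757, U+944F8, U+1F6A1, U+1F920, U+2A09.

U+0187: 2-byte form → C6 87.
U+04EC: 2-byte form → D3 AC.
U+23725: 4-byte form → F0 A3 9C A5.
U+1D757: 4-byte form → F0 9D 9D 97.
U+944F8: 4-byte form → F2 94 93 B8.
U+1F6A1: 4-byte form → F0 9F 9A A1.
U+1F920: 4-byte form → F0 9F A4 A0.
U+2A09: 3-byte form → E2 A8 89.
Concatenated (27 bytes): C6 87 D3 AC F0 A3 9C A5 F0 9D 9D 97 F2 94 93 B8 F0 9F 9A A1 F0 9F A4 A0 E2 A8 89.

C6 87 D3 AC F0 A3 9C A5 F0 9D 9D 97 F2 94 93 B8 F0 9F 9A A1 F0 9F A4 A0 E2 A8 89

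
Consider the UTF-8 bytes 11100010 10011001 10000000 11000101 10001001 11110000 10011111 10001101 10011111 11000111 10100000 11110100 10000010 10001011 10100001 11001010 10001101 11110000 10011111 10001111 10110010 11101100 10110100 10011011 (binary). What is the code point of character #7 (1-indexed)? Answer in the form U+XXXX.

U+1F3F2

Offset 0: leading byte 0xE2 = 11100010 → 3-byte char #1 = E2 99 80.
Offset 3: leading byte 0xC5 = 11000101 → 2-byte char #2 = C5 89.
Offset 5: leading byte 0xF0 = 11110000 → 4-byte char #3 = F0 9F 8D 9F.
Offset 9: leading byte 0xC7 = 11000111 → 2-byte char #4 = C7 A0.
Offset 11: leading byte 0xF4 = 11110100 → 4-byte char #5 = F4 82 8B A1.
Offset 15: leading byte 0xCA = 11001010 → 2-byte char #6 = CA 8D.
Offset 17: leading byte 0xF0 = 11110000 → 4-byte char #7 = F0 9F 8F B2.
Leading byte 0xF0 = 11110000 matches 11110xxx → 4-byte sequence.
Byte 1: 0xF0 = 11110000, payload 000 (3 bits).
Byte 2: 0x9F = 10011111 (10xxxxxx ✓), payload 011111.
Byte 3: 0x8F = 10001111 (10xxxxxx ✓), payload 001111.
Byte 4: 0xB2 = 10110010 (10xxxxxx ✓), payload 110010.
Concatenate: 000011111001111110010 = 0x1F3F2 (21 bits → U+1F3F2).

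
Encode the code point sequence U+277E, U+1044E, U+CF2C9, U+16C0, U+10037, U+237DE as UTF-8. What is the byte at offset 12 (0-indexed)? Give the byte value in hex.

0x9B

U+277E → 3-byte form E2 9D BE at offsets 0–2.
U+1044E → 4-byte form F0 90 91 8E at offsets 3–6.
U+CF2C9 → 4-byte form F3 8F 8B 89 at offsets 7–10.
U+16C0 → 3-byte form E1 9B 80 at offsets 11–13.
Offset 12 falls in char 4's range; it's byte 2 of E1 9B 80 = 0x9B.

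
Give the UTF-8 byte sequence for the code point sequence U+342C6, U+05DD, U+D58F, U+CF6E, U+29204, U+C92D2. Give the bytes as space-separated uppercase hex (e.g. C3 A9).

U+342C6: 4-byte form → F0 B4 8B 86.
U+05DD: 2-byte form → D7 9D.
U+D58F: 3-byte form → ED 96 8F.
U+CF6E: 3-byte form → EC BD AE.
U+29204: 4-byte form → F0 A9 88 84.
U+C92D2: 4-byte form → F3 89 8B 92.
Concatenated (20 bytes): F0 B4 8B 86 D7 9D ED 96 8F EC BD AE F0 A9 88 84 F3 89 8B 92.

F0 B4 8B 86 D7 9D ED 96 8F EC BD AE F0 A9 88 84 F3 89 8B 92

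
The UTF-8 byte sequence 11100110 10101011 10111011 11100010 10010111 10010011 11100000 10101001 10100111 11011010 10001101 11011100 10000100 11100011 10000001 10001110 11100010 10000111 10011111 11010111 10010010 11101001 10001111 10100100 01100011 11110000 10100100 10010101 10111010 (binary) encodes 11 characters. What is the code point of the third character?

U+0A67

Offset 0: leading byte 0xE6 = 11100110 → 3-byte char #1 = E6 AB BB.
Offset 3: leading byte 0xE2 = 11100010 → 3-byte char #2 = E2 97 93.
Offset 6: leading byte 0xE0 = 11100000 → 3-byte char #3 = E0 A9 A7.
Leading byte 0xE0 = 11100000 matches 1110xxxx → 3-byte sequence.
Byte 1: 0xE0 = 11100000, payload 0000 (4 bits).
Byte 2: 0xA9 = 10101001 (10xxxxxx ✓), payload 101001.
Byte 3: 0xA7 = 10100111 (10xxxxxx ✓), payload 100111.
Concatenate: 0000101001100111 = 0xA67 (16 bits → U+0A67).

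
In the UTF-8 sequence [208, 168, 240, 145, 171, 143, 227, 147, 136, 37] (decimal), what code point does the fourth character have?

U+0025

Offset 0: leading byte 0xD0 = 11010000 → 2-byte char #1 = D0 A8.
Offset 2: leading byte 0xF0 = 11110000 → 4-byte char #2 = F0 91 AB 8F.
Offset 6: leading byte 0xE3 = 11100011 → 3-byte char #3 = E3 93 88.
Offset 9: leading byte 0x25 = 00100101 → 1-byte char #4 = 25.
Leading byte 0x25 = 00100101 matches 0xxxxxxx → 1-byte sequence.
Byte 1: 0x25 = 00100101, payload 0100101 (7 bits).
Concatenate: 0100101 = 0x25 (7 bits → U+0025).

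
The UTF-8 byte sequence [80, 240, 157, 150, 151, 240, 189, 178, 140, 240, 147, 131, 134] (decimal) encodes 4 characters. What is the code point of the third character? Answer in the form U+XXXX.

U+3DC8C

Offset 0: leading byte 0x50 = 01010000 → 1-byte char #1 = 50.
Offset 1: leading byte 0xF0 = 11110000 → 4-byte char #2 = F0 9D 96 97.
Offset 5: leading byte 0xF0 = 11110000 → 4-byte char #3 = F0 BD B2 8C.
Leading byte 0xF0 = 11110000 matches 11110xxx → 4-byte sequence.
Byte 1: 0xF0 = 11110000, payload 000 (3 bits).
Byte 2: 0xBD = 10111101 (10xxxxxx ✓), payload 111101.
Byte 3: 0xB2 = 10110010 (10xxxxxx ✓), payload 110010.
Byte 4: 0x8C = 10001100 (10xxxxxx ✓), payload 001100.
Concatenate: 000111101110010001100 = 0x3DC8C (21 bits → U+3DC8C).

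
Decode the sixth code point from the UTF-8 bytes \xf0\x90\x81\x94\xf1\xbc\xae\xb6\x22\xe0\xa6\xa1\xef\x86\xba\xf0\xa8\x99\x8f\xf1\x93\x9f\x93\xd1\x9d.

Offset 0: leading byte 0xF0 = 11110000 → 4-byte char #1 = F0 90 81 94.
Offset 4: leading byte 0xF1 = 11110001 → 4-byte char #2 = F1 BC AE B6.
Offset 8: leading byte 0x22 = 00100010 → 1-byte char #3 = 22.
Offset 9: leading byte 0xE0 = 11100000 → 3-byte char #4 = E0 A6 A1.
Offset 12: leading byte 0xEF = 11101111 → 3-byte char #5 = EF 86 BA.
Offset 15: leading byte 0xF0 = 11110000 → 4-byte char #6 = F0 A8 99 8F.
Leading byte 0xF0 = 11110000 matches 11110xxx → 4-byte sequence.
Byte 1: 0xF0 = 11110000, payload 000 (3 bits).
Byte 2: 0xA8 = 10101000 (10xxxxxx ✓), payload 101000.
Byte 3: 0x99 = 10011001 (10xxxxxx ✓), payload 011001.
Byte 4: 0x8F = 10001111 (10xxxxxx ✓), payload 001111.
Concatenate: 000101000011001001111 = 0x2864F (21 bits → U+2864F).

U+2864F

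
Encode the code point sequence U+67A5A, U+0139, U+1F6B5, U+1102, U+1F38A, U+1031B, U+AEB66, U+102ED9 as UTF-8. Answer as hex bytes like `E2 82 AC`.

F1 A7 A9 9A C4 B9 F0 9F 9A B5 E1 84 82 F0 9F 8E 8A F0 90 8C 9B F2 AE AD A6 F4 82 BB 99

U+67A5A: 4-byte form → F1 A7 A9 9A.
U+0139: 2-byte form → C4 B9.
U+1F6B5: 4-byte form → F0 9F 9A B5.
U+1102: 3-byte form → E1 84 82.
U+1F38A: 4-byte form → F0 9F 8E 8A.
U+1031B: 4-byte form → F0 90 8C 9B.
U+AEB66: 4-byte form → F2 AE AD A6.
U+102ED9: 4-byte form → F4 82 BB 99.
Concatenated (29 bytes): F1 A7 A9 9A C4 B9 F0 9F 9A B5 E1 84 82 F0 9F 8E 8A F0 90 8C 9B F2 AE AD A6 F4 82 BB 99.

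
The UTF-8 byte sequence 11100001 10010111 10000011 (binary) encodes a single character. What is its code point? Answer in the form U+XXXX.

U+15C3

Leading byte 0xE1 = 11100001 matches 1110xxxx → 3-byte sequence.
Byte 1: 0xE1 = 11100001, payload 0001 (4 bits).
Byte 2: 0x97 = 10010111 (10xxxxxx ✓), payload 010111.
Byte 3: 0x83 = 10000011 (10xxxxxx ✓), payload 000011.
Concatenate: 0001010111000011 = 0x15C3 (16 bits → U+15C3).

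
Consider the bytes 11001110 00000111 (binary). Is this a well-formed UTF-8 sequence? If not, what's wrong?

invalid (non-continuation byte where continuation expected)

Leading byte 0xCE = 11001110 → 2-byte form.
Byte 2 is 0x07 = 00000111, which is not 10xxxxxx — expected a continuation byte.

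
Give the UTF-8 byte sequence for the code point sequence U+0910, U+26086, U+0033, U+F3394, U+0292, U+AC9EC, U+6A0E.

E0 A4 90 F0 A6 82 86 33 F3 B3 8E 94 CA 92 F2 AC A7 AC E6 A8 8E

U+0910: 3-byte form → E0 A4 90.
U+26086: 4-byte form → F0 A6 82 86.
U+0033: 1-byte form → 33.
U+F3394: 4-byte form → F3 B3 8E 94.
U+0292: 2-byte form → CA 92.
U+AC9EC: 4-byte form → F2 AC A7 AC.
U+6A0E: 3-byte form → E6 A8 8E.
Concatenated (21 bytes): E0 A4 90 F0 A6 82 86 33 F3 B3 8E 94 CA 92 F2 AC A7 AC E6 A8 8E.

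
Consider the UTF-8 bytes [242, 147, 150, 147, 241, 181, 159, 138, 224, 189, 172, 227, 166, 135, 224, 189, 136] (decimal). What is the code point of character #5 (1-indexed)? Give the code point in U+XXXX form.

U+0F48

Offset 0: leading byte 0xF2 = 11110010 → 4-byte char #1 = F2 93 96 93.
Offset 4: leading byte 0xF1 = 11110001 → 4-byte char #2 = F1 B5 9F 8A.
Offset 8: leading byte 0xE0 = 11100000 → 3-byte char #3 = E0 BD AC.
Offset 11: leading byte 0xE3 = 11100011 → 3-byte char #4 = E3 A6 87.
Offset 14: leading byte 0xE0 = 11100000 → 3-byte char #5 = E0 BD 88.
Leading byte 0xE0 = 11100000 matches 1110xxxx → 3-byte sequence.
Byte 1: 0xE0 = 11100000, payload 0000 (4 bits).
Byte 2: 0xBD = 10111101 (10xxxxxx ✓), payload 111101.
Byte 3: 0x88 = 10001000 (10xxxxxx ✓), payload 001000.
Concatenate: 0000111101001000 = 0xF48 (16 bits → U+0F48).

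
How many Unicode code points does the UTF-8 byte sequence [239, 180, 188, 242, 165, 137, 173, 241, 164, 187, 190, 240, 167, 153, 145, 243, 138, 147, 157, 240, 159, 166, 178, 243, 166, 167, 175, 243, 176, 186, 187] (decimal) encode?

8

Byte at offset 0: 0xEF = 11101111 → 3-byte char (#1). Advance 3.
Byte at offset 3: 0xF2 = 11110010 → 4-byte char (#2). Advance 4.
Byte at offset 7: 0xF1 = 11110001 → 4-byte char (#3). Advance 4.
Byte at offset 11: 0xF0 = 11110000 → 4-byte char (#4). Advance 4.
Byte at offset 15: 0xF3 = 11110011 → 4-byte char (#5). Advance 4.
Byte at offset 19: 0xF0 = 11110000 → 4-byte char (#6). Advance 4.
Byte at offset 23: 0xF3 = 11110011 → 4-byte char (#7). Advance 4.
Byte at offset 27: 0xF3 = 11110011 → 4-byte char (#8). Advance 4.
Reached end at offset 31 after 8 code points.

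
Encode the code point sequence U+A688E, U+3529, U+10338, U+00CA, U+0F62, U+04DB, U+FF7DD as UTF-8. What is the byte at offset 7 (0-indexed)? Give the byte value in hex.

U+A688E → 4-byte form F2 A6 A2 8E at offsets 0–3.
U+3529 → 3-byte form E3 94 A9 at offsets 4–6.
U+10338 → 4-byte form F0 90 8C B8 at offsets 7–10.
Offset 7 falls in char 3's range; it's byte 1 of F0 90 8C B8 = 0xF0.

0xF0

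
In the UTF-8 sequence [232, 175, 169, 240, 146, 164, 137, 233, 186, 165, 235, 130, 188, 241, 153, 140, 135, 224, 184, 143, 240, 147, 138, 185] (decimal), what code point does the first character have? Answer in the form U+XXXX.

U+8BE9

Offset 0: leading byte 0xE8 = 11101000 → 3-byte char #1 = E8 AF A9.
Leading byte 0xE8 = 11101000 matches 1110xxxx → 3-byte sequence.
Byte 1: 0xE8 = 11101000, payload 1000 (4 bits).
Byte 2: 0xAF = 10101111 (10xxxxxx ✓), payload 101111.
Byte 3: 0xA9 = 10101001 (10xxxxxx ✓), payload 101001.
Concatenate: 1000101111101001 = 0x8BE9 (16 bits → U+8BE9).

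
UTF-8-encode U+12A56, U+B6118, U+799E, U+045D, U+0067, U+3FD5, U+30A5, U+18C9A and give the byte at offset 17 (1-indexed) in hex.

1-indexed offset 17 is 0-indexed offset 16.
U+12A56 → 4-byte form F0 92 A9 96 at offsets 0–3.
U+B6118 → 4-byte form F2 B6 84 98 at offsets 4–7.
U+799E → 3-byte form E7 A6 9E at offsets 8–10.
U+045D → 2-byte form D1 9D at offsets 11–12.
U+0067 → 1-byte form 67 at offsets 13–13.
U+3FD5 → 3-byte form E3 BF 95 at offsets 14–16.
Offset 16 falls in char 6's range; it's byte 3 of E3 BF 95 = 0x95.

0x95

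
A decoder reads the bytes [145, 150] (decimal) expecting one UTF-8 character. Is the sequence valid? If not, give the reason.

Byte 0x91 = 10010001 has the form 10xxxxxx — a continuation byte — but there is no preceding leading byte.

invalid (continuation byte with no leading byte)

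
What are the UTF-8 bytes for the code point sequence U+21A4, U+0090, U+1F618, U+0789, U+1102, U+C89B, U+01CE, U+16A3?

E2 86 A4 C2 90 F0 9F 98 98 DE 89 E1 84 82 EC A2 9B C7 8E E1 9A A3

U+21A4: 3-byte form → E2 86 A4.
U+0090: 2-byte form → C2 90.
U+1F618: 4-byte form → F0 9F 98 98.
U+0789: 2-byte form → DE 89.
U+1102: 3-byte form → E1 84 82.
U+C89B: 3-byte form → EC A2 9B.
U+01CE: 2-byte form → C7 8E.
U+16A3: 3-byte form → E1 9A A3.
Concatenated (22 bytes): E2 86 A4 C2 90 F0 9F 98 98 DE 89 E1 84 82 EC A2 9B C7 8E E1 9A A3.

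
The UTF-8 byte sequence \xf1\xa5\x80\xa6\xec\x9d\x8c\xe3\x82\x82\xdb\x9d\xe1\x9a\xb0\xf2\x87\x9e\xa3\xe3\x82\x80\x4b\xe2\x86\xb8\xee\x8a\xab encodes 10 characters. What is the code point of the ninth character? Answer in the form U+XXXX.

Offset 0: leading byte 0xF1 = 11110001 → 4-byte char #1 = F1 A5 80 A6.
Offset 4: leading byte 0xEC = 11101100 → 3-byte char #2 = EC 9D 8C.
Offset 7: leading byte 0xE3 = 11100011 → 3-byte char #3 = E3 82 82.
Offset 10: leading byte 0xDB = 11011011 → 2-byte char #4 = DB 9D.
Offset 12: leading byte 0xE1 = 11100001 → 3-byte char #5 = E1 9A B0.
Offset 15: leading byte 0xF2 = 11110010 → 4-byte char #6 = F2 87 9E A3.
Offset 19: leading byte 0xE3 = 11100011 → 3-byte char #7 = E3 82 80.
Offset 22: leading byte 0x4B = 01001011 → 1-byte char #8 = 4B.
Offset 23: leading byte 0xE2 = 11100010 → 3-byte char #9 = E2 86 B8.
Leading byte 0xE2 = 11100010 matches 1110xxxx → 3-byte sequence.
Byte 1: 0xE2 = 11100010, payload 0010 (4 bits).
Byte 2: 0x86 = 10000110 (10xxxxxx ✓), payload 000110.
Byte 3: 0xB8 = 10111000 (10xxxxxx ✓), payload 111000.
Concatenate: 0010000110111000 = 0x21B8 (16 bits → U+21B8).

U+21B8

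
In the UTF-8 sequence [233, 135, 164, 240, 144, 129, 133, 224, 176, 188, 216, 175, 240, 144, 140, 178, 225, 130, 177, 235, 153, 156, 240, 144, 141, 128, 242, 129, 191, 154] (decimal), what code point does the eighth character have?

U+10340

Offset 0: leading byte 0xE9 = 11101001 → 3-byte char #1 = E9 87 A4.
Offset 3: leading byte 0xF0 = 11110000 → 4-byte char #2 = F0 90 81 85.
Offset 7: leading byte 0xE0 = 11100000 → 3-byte char #3 = E0 B0 BC.
Offset 10: leading byte 0xD8 = 11011000 → 2-byte char #4 = D8 AF.
Offset 12: leading byte 0xF0 = 11110000 → 4-byte char #5 = F0 90 8C B2.
Offset 16: leading byte 0xE1 = 11100001 → 3-byte char #6 = E1 82 B1.
Offset 19: leading byte 0xEB = 11101011 → 3-byte char #7 = EB 99 9C.
Offset 22: leading byte 0xF0 = 11110000 → 4-byte char #8 = F0 90 8D 80.
Leading byte 0xF0 = 11110000 matches 11110xxx → 4-byte sequence.
Byte 1: 0xF0 = 11110000, payload 000 (3 bits).
Byte 2: 0x90 = 10010000 (10xxxxxx ✓), payload 010000.
Byte 3: 0x8D = 10001101 (10xxxxxx ✓), payload 001101.
Byte 4: 0x80 = 10000000 (10xxxxxx ✓), payload 000000.
Concatenate: 000010000001101000000 = 0x10340 (21 bits → U+10340).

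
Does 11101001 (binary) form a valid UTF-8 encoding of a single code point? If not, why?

invalid (sequence truncated)

Leading byte 0xE9 = 11101001 → 3-byte form, but only 1 byte is present.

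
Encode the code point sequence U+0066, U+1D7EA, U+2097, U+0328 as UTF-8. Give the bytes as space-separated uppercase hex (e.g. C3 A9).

66 F0 9D 9F AA E2 82 97 CC A8

U+0066: 1-byte form → 66.
U+1D7EA: 4-byte form → F0 9D 9F AA.
U+2097: 3-byte form → E2 82 97.
U+0328: 2-byte form → CC A8.
Concatenated (10 bytes): 66 F0 9D 9F AA E2 82 97 CC A8.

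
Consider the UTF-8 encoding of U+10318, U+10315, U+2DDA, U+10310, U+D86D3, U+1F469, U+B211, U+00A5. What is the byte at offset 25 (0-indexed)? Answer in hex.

0x91

U+10318 → 4-byte form F0 90 8C 98 at offsets 0–3.
U+10315 → 4-byte form F0 90 8C 95 at offsets 4–7.
U+2DDA → 3-byte form E2 B7 9A at offsets 8–10.
U+10310 → 4-byte form F0 90 8C 90 at offsets 11–14.
U+D86D3 → 4-byte form F3 98 9B 93 at offsets 15–18.
U+1F469 → 4-byte form F0 9F 91 A9 at offsets 19–22.
U+B211 → 3-byte form EB 88 91 at offsets 23–25.
Offset 25 falls in char 7's range; it's byte 3 of EB 88 91 = 0x91.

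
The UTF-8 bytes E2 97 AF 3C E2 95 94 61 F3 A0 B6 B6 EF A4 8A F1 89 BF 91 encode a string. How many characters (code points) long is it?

7

Byte at offset 0: 0xE2 = 11100010 → 3-byte char (#1). Advance 3.
Byte at offset 3: 0x3C = 00111100 → 1-byte char (#2). Advance 1.
Byte at offset 4: 0xE2 = 11100010 → 3-byte char (#3). Advance 3.
Byte at offset 7: 0x61 = 01100001 → 1-byte char (#4). Advance 1.
Byte at offset 8: 0xF3 = 11110011 → 4-byte char (#5). Advance 4.
Byte at offset 12: 0xEF = 11101111 → 3-byte char (#6). Advance 3.
Byte at offset 15: 0xF1 = 11110001 → 4-byte char (#7). Advance 4.
Reached end at offset 19 after 7 code points.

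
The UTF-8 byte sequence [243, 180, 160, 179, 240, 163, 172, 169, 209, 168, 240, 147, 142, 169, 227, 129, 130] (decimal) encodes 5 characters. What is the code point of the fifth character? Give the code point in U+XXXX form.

Offset 0: leading byte 0xF3 = 11110011 → 4-byte char #1 = F3 B4 A0 B3.
Offset 4: leading byte 0xF0 = 11110000 → 4-byte char #2 = F0 A3 AC A9.
Offset 8: leading byte 0xD1 = 11010001 → 2-byte char #3 = D1 A8.
Offset 10: leading byte 0xF0 = 11110000 → 4-byte char #4 = F0 93 8E A9.
Offset 14: leading byte 0xE3 = 11100011 → 3-byte char #5 = E3 81 82.
Leading byte 0xE3 = 11100011 matches 1110xxxx → 3-byte sequence.
Byte 1: 0xE3 = 11100011, payload 0011 (4 bits).
Byte 2: 0x81 = 10000001 (10xxxxxx ✓), payload 000001.
Byte 3: 0x82 = 10000010 (10xxxxxx ✓), payload 000010.
Concatenate: 0011000001000010 = 0x3042 (16 bits → U+3042).

U+3042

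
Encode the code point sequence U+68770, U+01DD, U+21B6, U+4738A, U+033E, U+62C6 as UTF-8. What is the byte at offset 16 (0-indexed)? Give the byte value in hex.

0x8B

U+68770 → 4-byte form F1 A8 9D B0 at offsets 0–3.
U+01DD → 2-byte form C7 9D at offsets 4–5.
U+21B6 → 3-byte form E2 86 B6 at offsets 6–8.
U+4738A → 4-byte form F1 87 8E 8A at offsets 9–12.
U+033E → 2-byte form CC BE at offsets 13–14.
U+62C6 → 3-byte form E6 8B 86 at offsets 15–17.
Offset 16 falls in char 6's range; it's byte 2 of E6 8B 86 = 0x8B.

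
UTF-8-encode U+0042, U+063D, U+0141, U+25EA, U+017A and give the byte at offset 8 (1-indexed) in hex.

0xAA

1-indexed offset 8 is 0-indexed offset 7.
U+0042 → 1-byte form 42 at offsets 0–0.
U+063D → 2-byte form D8 BD at offsets 1–2.
U+0141 → 2-byte form C5 81 at offsets 3–4.
U+25EA → 3-byte form E2 97 AA at offsets 5–7.
Offset 7 falls in char 4's range; it's byte 3 of E2 97 AA = 0xAA.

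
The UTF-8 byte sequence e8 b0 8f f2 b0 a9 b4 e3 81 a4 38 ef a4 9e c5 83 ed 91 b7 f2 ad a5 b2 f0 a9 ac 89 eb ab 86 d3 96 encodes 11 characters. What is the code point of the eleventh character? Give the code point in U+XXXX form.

U+04D6

Offset 0: leading byte 0xE8 = 11101000 → 3-byte char #1 = E8 B0 8F.
Offset 3: leading byte 0xF2 = 11110010 → 4-byte char #2 = F2 B0 A9 B4.
Offset 7: leading byte 0xE3 = 11100011 → 3-byte char #3 = E3 81 A4.
Offset 10: leading byte 0x38 = 00111000 → 1-byte char #4 = 38.
Offset 11: leading byte 0xEF = 11101111 → 3-byte char #5 = EF A4 9E.
Offset 14: leading byte 0xC5 = 11000101 → 2-byte char #6 = C5 83.
Offset 16: leading byte 0xED = 11101101 → 3-byte char #7 = ED 91 B7.
Offset 19: leading byte 0xF2 = 11110010 → 4-byte char #8 = F2 AD A5 B2.
Offset 23: leading byte 0xF0 = 11110000 → 4-byte char #9 = F0 A9 AC 89.
Offset 27: leading byte 0xEB = 11101011 → 3-byte char #10 = EB AB 86.
Offset 30: leading byte 0xD3 = 11010011 → 2-byte char #11 = D3 96.
Leading byte 0xD3 = 11010011 matches 110xxxxx → 2-byte sequence.
Byte 1: 0xD3 = 11010011, payload 10011 (5 bits).
Byte 2: 0x96 = 10010110 (10xxxxxx ✓), payload 010110.
Concatenate: 10011010110 = 0x4D6 (11 bits → U+04D6).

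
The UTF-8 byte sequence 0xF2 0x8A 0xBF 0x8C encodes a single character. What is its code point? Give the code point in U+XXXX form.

U+8AFCC

Leading byte 0xF2 = 11110010 matches 11110xxx → 4-byte sequence.
Byte 1: 0xF2 = 11110010, payload 010 (3 bits).
Byte 2: 0x8A = 10001010 (10xxxxxx ✓), payload 001010.
Byte 3: 0xBF = 10111111 (10xxxxxx ✓), payload 111111.
Byte 4: 0x8C = 10001100 (10xxxxxx ✓), payload 001100.
Concatenate: 010001010111111001100 = 0x8AFCC (21 bits → U+8AFCC).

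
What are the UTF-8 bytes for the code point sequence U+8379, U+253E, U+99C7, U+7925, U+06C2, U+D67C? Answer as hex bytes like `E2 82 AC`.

E8 8D B9 E2 94 BE E9 A7 87 E7 A4 A5 DB 82 ED 99 BC

U+8379: 3-byte form → E8 8D B9.
U+253E: 3-byte form → E2 94 BE.
U+99C7: 3-byte form → E9 A7 87.
U+7925: 3-byte form → E7 A4 A5.
U+06C2: 2-byte form → DB 82.
U+D67C: 3-byte form → ED 99 BC.
Concatenated (17 bytes): E8 8D B9 E2 94 BE E9 A7 87 E7 A4 A5 DB 82 ED 99 BC.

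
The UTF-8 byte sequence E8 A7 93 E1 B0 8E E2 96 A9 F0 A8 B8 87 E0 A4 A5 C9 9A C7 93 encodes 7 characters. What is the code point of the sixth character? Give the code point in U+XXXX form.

U+025A

Offset 0: leading byte 0xE8 = 11101000 → 3-byte char #1 = E8 A7 93.
Offset 3: leading byte 0xE1 = 11100001 → 3-byte char #2 = E1 B0 8E.
Offset 6: leading byte 0xE2 = 11100010 → 3-byte char #3 = E2 96 A9.
Offset 9: leading byte 0xF0 = 11110000 → 4-byte char #4 = F0 A8 B8 87.
Offset 13: leading byte 0xE0 = 11100000 → 3-byte char #5 = E0 A4 A5.
Offset 16: leading byte 0xC9 = 11001001 → 2-byte char #6 = C9 9A.
Leading byte 0xC9 = 11001001 matches 110xxxxx → 2-byte sequence.
Byte 1: 0xC9 = 11001001, payload 01001 (5 bits).
Byte 2: 0x9A = 10011010 (10xxxxxx ✓), payload 011010.
Concatenate: 01001011010 = 0x25A (11 bits → U+025A).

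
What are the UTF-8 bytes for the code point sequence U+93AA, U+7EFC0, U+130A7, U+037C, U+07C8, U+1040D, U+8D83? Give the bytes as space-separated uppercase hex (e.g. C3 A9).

E9 8E AA F1 BE BF 80 F0 93 82 A7 CD BC DF 88 F0 90 90 8D E8 B6 83

U+93AA: 3-byte form → E9 8E AA.
U+7EFC0: 4-byte form → F1 BE BF 80.
U+130A7: 4-byte form → F0 93 82 A7.
U+037C: 2-byte form → CD BC.
U+07C8: 2-byte form → DF 88.
U+1040D: 4-byte form → F0 90 90 8D.
U+8D83: 3-byte form → E8 B6 83.
Concatenated (22 bytes): E9 8E AA F1 BE BF 80 F0 93 82 A7 CD BC DF 88 F0 90 90 8D E8 B6 83.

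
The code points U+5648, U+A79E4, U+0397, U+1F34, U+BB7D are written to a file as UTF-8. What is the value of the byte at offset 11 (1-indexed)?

1-indexed offset 11 is 0-indexed offset 10.
U+5648 → 3-byte form E5 99 88 at offsets 0–2.
U+A79E4 → 4-byte form F2 A7 A7 A4 at offsets 3–6.
U+0397 → 2-byte form CE 97 at offsets 7–8.
U+1F34 → 3-byte form E1 BC B4 at offsets 9–11.
Offset 10 falls in char 4's range; it's byte 2 of E1 BC B4 = 0xBC.

0xBC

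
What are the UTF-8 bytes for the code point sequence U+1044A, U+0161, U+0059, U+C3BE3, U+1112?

U+1044A: 4-byte form → F0 90 91 8A.
U+0161: 2-byte form → C5 A1.
U+0059: 1-byte form → 59.
U+C3BE3: 4-byte form → F3 83 AF A3.
U+1112: 3-byte form → E1 84 92.
Concatenated (14 bytes): F0 90 91 8A C5 A1 59 F3 83 AF A3 E1 84 92.

F0 90 91 8A C5 A1 59 F3 83 AF A3 E1 84 92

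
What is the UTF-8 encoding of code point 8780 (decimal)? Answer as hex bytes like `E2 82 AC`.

U+224C = 0x224C = 8780 decimal. In range U+0800–U+FFFF → 3-byte form: 1110xxxx 10xxxxxx 10xxxxxx.
Binary (16 bits): 0010001001001100.
Split 4+6+6: 0010 | 001001 | 001100.
Byte 1: 11100010 = 0xE2.
Byte 2: 10001001 = 0x89.
Byte 3: 10001100 = 0x8C.

E2 89 8C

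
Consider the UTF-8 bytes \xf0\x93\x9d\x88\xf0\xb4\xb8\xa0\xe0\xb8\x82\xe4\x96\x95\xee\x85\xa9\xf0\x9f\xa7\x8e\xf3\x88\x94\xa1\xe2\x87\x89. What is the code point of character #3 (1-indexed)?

Offset 0: leading byte 0xF0 = 11110000 → 4-byte char #1 = F0 93 9D 88.
Offset 4: leading byte 0xF0 = 11110000 → 4-byte char #2 = F0 B4 B8 A0.
Offset 8: leading byte 0xE0 = 11100000 → 3-byte char #3 = E0 B8 82.
Leading byte 0xE0 = 11100000 matches 1110xxxx → 3-byte sequence.
Byte 1: 0xE0 = 11100000, payload 0000 (4 bits).
Byte 2: 0xB8 = 10111000 (10xxxxxx ✓), payload 111000.
Byte 3: 0x82 = 10000010 (10xxxxxx ✓), payload 000010.
Concatenate: 0000111000000010 = 0xE02 (16 bits → U+0E02).

U+0E02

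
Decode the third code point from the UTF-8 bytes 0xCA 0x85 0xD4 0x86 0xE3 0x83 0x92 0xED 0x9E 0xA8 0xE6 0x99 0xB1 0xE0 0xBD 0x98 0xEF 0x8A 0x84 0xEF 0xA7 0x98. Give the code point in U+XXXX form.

Offset 0: leading byte 0xCA = 11001010 → 2-byte char #1 = CA 85.
Offset 2: leading byte 0xD4 = 11010100 → 2-byte char #2 = D4 86.
Offset 4: leading byte 0xE3 = 11100011 → 3-byte char #3 = E3 83 92.
Leading byte 0xE3 = 11100011 matches 1110xxxx → 3-byte sequence.
Byte 1: 0xE3 = 11100011, payload 0011 (4 bits).
Byte 2: 0x83 = 10000011 (10xxxxxx ✓), payload 000011.
Byte 3: 0x92 = 10010010 (10xxxxxx ✓), payload 010010.
Concatenate: 0011000011010010 = 0x30D2 (16 bits → U+30D2).

U+30D2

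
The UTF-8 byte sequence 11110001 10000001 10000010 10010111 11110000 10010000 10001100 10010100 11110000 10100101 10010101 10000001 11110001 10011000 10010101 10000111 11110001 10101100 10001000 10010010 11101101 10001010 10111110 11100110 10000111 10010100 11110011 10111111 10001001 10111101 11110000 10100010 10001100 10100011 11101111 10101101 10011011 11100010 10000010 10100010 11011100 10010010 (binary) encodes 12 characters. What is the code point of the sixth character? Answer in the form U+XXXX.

Offset 0: leading byte 0xF1 = 11110001 → 4-byte char #1 = F1 81 82 97.
Offset 4: leading byte 0xF0 = 11110000 → 4-byte char #2 = F0 90 8C 94.
Offset 8: leading byte 0xF0 = 11110000 → 4-byte char #3 = F0 A5 95 81.
Offset 12: leading byte 0xF1 = 11110001 → 4-byte char #4 = F1 98 95 87.
Offset 16: leading byte 0xF1 = 11110001 → 4-byte char #5 = F1 AC 88 92.
Offset 20: leading byte 0xED = 11101101 → 3-byte char #6 = ED 8A BE.
Leading byte 0xED = 11101101 matches 1110xxxx → 3-byte sequence.
Byte 1: 0xED = 11101101, payload 1101 (4 bits).
Byte 2: 0x8A = 10001010 (10xxxxxx ✓), payload 001010.
Byte 3: 0xBE = 10111110 (10xxxxxx ✓), payload 111110.
Concatenate: 1101001010111110 = 0xD2BE (16 bits → U+D2BE).

U+D2BE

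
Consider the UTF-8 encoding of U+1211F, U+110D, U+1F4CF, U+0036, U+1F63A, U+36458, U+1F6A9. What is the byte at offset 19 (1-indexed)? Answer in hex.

1-indexed offset 19 is 0-indexed offset 18.
U+1211F → 4-byte form F0 92 84 9F at offsets 0–3.
U+110D → 3-byte form E1 84 8D at offsets 4–6.
U+1F4CF → 4-byte form F0 9F 93 8F at offsets 7–10.
U+0036 → 1-byte form 36 at offsets 11–11.
U+1F63A → 4-byte form F0 9F 98 BA at offsets 12–15.
U+36458 → 4-byte form F0 B6 91 98 at offsets 16–19.
Offset 18 falls in char 6's range; it's byte 3 of F0 B6 91 98 = 0x91.

0x91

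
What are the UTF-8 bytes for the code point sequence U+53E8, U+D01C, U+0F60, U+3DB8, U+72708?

E5 8F A8 ED 80 9C E0 BD A0 E3 B6 B8 F1 B2 9C 88

U+53E8: 3-byte form → E5 8F A8.
U+D01C: 3-byte form → ED 80 9C.
U+0F60: 3-byte form → E0 BD A0.
U+3DB8: 3-byte form → E3 B6 B8.
U+72708: 4-byte form → F1 B2 9C 88.
Concatenated (16 bytes): E5 8F A8 ED 80 9C E0 BD A0 E3 B6 B8 F1 B2 9C 88.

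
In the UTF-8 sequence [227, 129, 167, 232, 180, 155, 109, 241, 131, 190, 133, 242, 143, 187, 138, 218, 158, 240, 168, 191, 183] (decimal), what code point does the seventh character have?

U+28FF7

Offset 0: leading byte 0xE3 = 11100011 → 3-byte char #1 = E3 81 A7.
Offset 3: leading byte 0xE8 = 11101000 → 3-byte char #2 = E8 B4 9B.
Offset 6: leading byte 0x6D = 01101101 → 1-byte char #3 = 6D.
Offset 7: leading byte 0xF1 = 11110001 → 4-byte char #4 = F1 83 BE 85.
Offset 11: leading byte 0xF2 = 11110010 → 4-byte char #5 = F2 8F BB 8A.
Offset 15: leading byte 0xDA = 11011010 → 2-byte char #6 = DA 9E.
Offset 17: leading byte 0xF0 = 11110000 → 4-byte char #7 = F0 A8 BF B7.
Leading byte 0xF0 = 11110000 matches 11110xxx → 4-byte sequence.
Byte 1: 0xF0 = 11110000, payload 000 (3 bits).
Byte 2: 0xA8 = 10101000 (10xxxxxx ✓), payload 101000.
Byte 3: 0xBF = 10111111 (10xxxxxx ✓), payload 111111.
Byte 4: 0xB7 = 10110111 (10xxxxxx ✓), payload 110111.
Concatenate: 000101000111111110111 = 0x28FF7 (21 bits → U+28FF7).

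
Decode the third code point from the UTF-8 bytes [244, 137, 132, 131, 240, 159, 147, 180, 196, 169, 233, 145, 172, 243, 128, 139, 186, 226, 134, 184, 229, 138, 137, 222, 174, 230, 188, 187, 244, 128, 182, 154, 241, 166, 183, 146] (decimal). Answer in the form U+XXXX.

U+0129

Offset 0: leading byte 0xF4 = 11110100 → 4-byte char #1 = F4 89 84 83.
Offset 4: leading byte 0xF0 = 11110000 → 4-byte char #2 = F0 9F 93 B4.
Offset 8: leading byte 0xC4 = 11000100 → 2-byte char #3 = C4 A9.
Leading byte 0xC4 = 11000100 matches 110xxxxx → 2-byte sequence.
Byte 1: 0xC4 = 11000100, payload 00100 (5 bits).
Byte 2: 0xA9 = 10101001 (10xxxxxx ✓), payload 101001.
Concatenate: 00100101001 = 0x129 (11 bits → U+0129).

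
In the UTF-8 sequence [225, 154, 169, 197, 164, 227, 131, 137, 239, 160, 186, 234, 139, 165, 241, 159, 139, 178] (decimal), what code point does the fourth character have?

Offset 0: leading byte 0xE1 = 11100001 → 3-byte char #1 = E1 9A A9.
Offset 3: leading byte 0xC5 = 11000101 → 2-byte char #2 = C5 A4.
Offset 5: leading byte 0xE3 = 11100011 → 3-byte char #3 = E3 83 89.
Offset 8: leading byte 0xEF = 11101111 → 3-byte char #4 = EF A0 BA.
Leading byte 0xEF = 11101111 matches 1110xxxx → 3-byte sequence.
Byte 1: 0xEF = 11101111, payload 1111 (4 bits).
Byte 2: 0xA0 = 10100000 (10xxxxxx ✓), payload 100000.
Byte 3: 0xBA = 10111010 (10xxxxxx ✓), payload 111010.
Concatenate: 1111100000111010 = 0xF83A (16 bits → U+F83A).

U+F83A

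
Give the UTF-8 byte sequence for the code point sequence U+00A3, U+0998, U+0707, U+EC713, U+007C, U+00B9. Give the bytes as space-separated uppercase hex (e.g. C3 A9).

C2 A3 E0 A6 98 DC 87 F3 AC 9C 93 7C C2 B9

U+00A3: 2-byte form → C2 A3.
U+0998: 3-byte form → E0 A6 98.
U+0707: 2-byte form → DC 87.
U+EC713: 4-byte form → F3 AC 9C 93.
U+007C: 1-byte form → 7C.
U+00B9: 2-byte form → C2 B9.
Concatenated (14 bytes): C2 A3 E0 A6 98 DC 87 F3 AC 9C 93 7C C2 B9.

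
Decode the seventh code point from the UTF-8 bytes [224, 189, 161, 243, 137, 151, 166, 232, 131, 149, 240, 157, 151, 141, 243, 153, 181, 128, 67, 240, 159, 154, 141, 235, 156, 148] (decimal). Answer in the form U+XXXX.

U+1F68D

Offset 0: leading byte 0xE0 = 11100000 → 3-byte char #1 = E0 BD A1.
Offset 3: leading byte 0xF3 = 11110011 → 4-byte char #2 = F3 89 97 A6.
Offset 7: leading byte 0xE8 = 11101000 → 3-byte char #3 = E8 83 95.
Offset 10: leading byte 0xF0 = 11110000 → 4-byte char #4 = F0 9D 97 8D.
Offset 14: leading byte 0xF3 = 11110011 → 4-byte char #5 = F3 99 B5 80.
Offset 18: leading byte 0x43 = 01000011 → 1-byte char #6 = 43.
Offset 19: leading byte 0xF0 = 11110000 → 4-byte char #7 = F0 9F 9A 8D.
Leading byte 0xF0 = 11110000 matches 11110xxx → 4-byte sequence.
Byte 1: 0xF0 = 11110000, payload 000 (3 bits).
Byte 2: 0x9F = 10011111 (10xxxxxx ✓), payload 011111.
Byte 3: 0x9A = 10011010 (10xxxxxx ✓), payload 011010.
Byte 4: 0x8D = 10001101 (10xxxxxx ✓), payload 001101.
Concatenate: 000011111011010001101 = 0x1F68D (21 bits → U+1F68D).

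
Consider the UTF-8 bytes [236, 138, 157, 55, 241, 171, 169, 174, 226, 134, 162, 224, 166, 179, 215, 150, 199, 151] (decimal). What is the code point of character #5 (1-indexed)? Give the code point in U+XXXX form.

U+09B3

Offset 0: leading byte 0xEC = 11101100 → 3-byte char #1 = EC 8A 9D.
Offset 3: leading byte 0x37 = 00110111 → 1-byte char #2 = 37.
Offset 4: leading byte 0xF1 = 11110001 → 4-byte char #3 = F1 AB A9 AE.
Offset 8: leading byte 0xE2 = 11100010 → 3-byte char #4 = E2 86 A2.
Offset 11: leading byte 0xE0 = 11100000 → 3-byte char #5 = E0 A6 B3.
Leading byte 0xE0 = 11100000 matches 1110xxxx → 3-byte sequence.
Byte 1: 0xE0 = 11100000, payload 0000 (4 bits).
Byte 2: 0xA6 = 10100110 (10xxxxxx ✓), payload 100110.
Byte 3: 0xB3 = 10110011 (10xxxxxx ✓), payload 110011.
Concatenate: 0000100110110011 = 0x9B3 (16 bits → U+09B3).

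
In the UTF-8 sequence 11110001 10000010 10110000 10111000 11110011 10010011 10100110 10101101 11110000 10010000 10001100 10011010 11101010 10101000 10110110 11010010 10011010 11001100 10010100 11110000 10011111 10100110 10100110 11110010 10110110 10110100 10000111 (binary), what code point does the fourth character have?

Offset 0: leading byte 0xF1 = 11110001 → 4-byte char #1 = F1 82 B0 B8.
Offset 4: leading byte 0xF3 = 11110011 → 4-byte char #2 = F3 93 A6 AD.
Offset 8: leading byte 0xF0 = 11110000 → 4-byte char #3 = F0 90 8C 9A.
Offset 12: leading byte 0xEA = 11101010 → 3-byte char #4 = EA A8 B6.
Leading byte 0xEA = 11101010 matches 1110xxxx → 3-byte sequence.
Byte 1: 0xEA = 11101010, payload 1010 (4 bits).
Byte 2: 0xA8 = 10101000 (10xxxxxx ✓), payload 101000.
Byte 3: 0xB6 = 10110110 (10xxxxxx ✓), payload 110110.
Concatenate: 1010101000110110 = 0xAA36 (16 bits → U+AA36).

U+AA36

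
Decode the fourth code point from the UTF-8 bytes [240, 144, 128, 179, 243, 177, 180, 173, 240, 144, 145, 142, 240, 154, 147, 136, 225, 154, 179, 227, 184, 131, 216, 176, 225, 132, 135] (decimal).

U+1A4C8

Offset 0: leading byte 0xF0 = 11110000 → 4-byte char #1 = F0 90 80 B3.
Offset 4: leading byte 0xF3 = 11110011 → 4-byte char #2 = F3 B1 B4 AD.
Offset 8: leading byte 0xF0 = 11110000 → 4-byte char #3 = F0 90 91 8E.
Offset 12: leading byte 0xF0 = 11110000 → 4-byte char #4 = F0 9A 93 88.
Leading byte 0xF0 = 11110000 matches 11110xxx → 4-byte sequence.
Byte 1: 0xF0 = 11110000, payload 000 (3 bits).
Byte 2: 0x9A = 10011010 (10xxxxxx ✓), payload 011010.
Byte 3: 0x93 = 10010011 (10xxxxxx ✓), payload 010011.
Byte 4: 0x88 = 10001000 (10xxxxxx ✓), payload 001000.
Concatenate: 000011010010011001000 = 0x1A4C8 (21 bits → U+1A4C8).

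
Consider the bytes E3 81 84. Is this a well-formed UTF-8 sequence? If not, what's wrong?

valid

Leading byte 0xE3 = 11100011 → 3-byte form.
Continuation bytes 0x81=10000001, 0x84=10000100 all match 10xxxxxx.
Decoded value 0x3044 is ≥ 0x800 (shortest form) and not a surrogate.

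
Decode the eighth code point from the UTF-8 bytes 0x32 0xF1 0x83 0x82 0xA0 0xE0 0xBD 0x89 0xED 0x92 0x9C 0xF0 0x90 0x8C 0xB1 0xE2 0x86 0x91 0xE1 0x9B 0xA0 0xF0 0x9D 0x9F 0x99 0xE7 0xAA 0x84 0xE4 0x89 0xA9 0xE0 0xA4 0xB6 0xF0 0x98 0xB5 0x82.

U+1D7D9

Offset 0: leading byte 0x32 = 00110010 → 1-byte char #1 = 32.
Offset 1: leading byte 0xF1 = 11110001 → 4-byte char #2 = F1 83 82 A0.
Offset 5: leading byte 0xE0 = 11100000 → 3-byte char #3 = E0 BD 89.
Offset 8: leading byte 0xED = 11101101 → 3-byte char #4 = ED 92 9C.
Offset 11: leading byte 0xF0 = 11110000 → 4-byte char #5 = F0 90 8C B1.
Offset 15: leading byte 0xE2 = 11100010 → 3-byte char #6 = E2 86 91.
Offset 18: leading byte 0xE1 = 11100001 → 3-byte char #7 = E1 9B A0.
Offset 21: leading byte 0xF0 = 11110000 → 4-byte char #8 = F0 9D 9F 99.
Leading byte 0xF0 = 11110000 matches 11110xxx → 4-byte sequence.
Byte 1: 0xF0 = 11110000, payload 000 (3 bits).
Byte 2: 0x9D = 10011101 (10xxxxxx ✓), payload 011101.
Byte 3: 0x9F = 10011111 (10xxxxxx ✓), payload 011111.
Byte 4: 0x99 = 10011001 (10xxxxxx ✓), payload 011001.
Concatenate: 000011101011111011001 = 0x1D7D9 (21 bits → U+1D7D9).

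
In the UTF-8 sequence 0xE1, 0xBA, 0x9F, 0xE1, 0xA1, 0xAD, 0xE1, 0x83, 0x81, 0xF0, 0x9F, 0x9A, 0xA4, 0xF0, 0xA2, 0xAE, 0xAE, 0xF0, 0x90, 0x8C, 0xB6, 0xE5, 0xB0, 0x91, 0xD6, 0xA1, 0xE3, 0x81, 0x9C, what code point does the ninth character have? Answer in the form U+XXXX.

Offset 0: leading byte 0xE1 = 11100001 → 3-byte char #1 = E1 BA 9F.
Offset 3: leading byte 0xE1 = 11100001 → 3-byte char #2 = E1 A1 AD.
Offset 6: leading byte 0xE1 = 11100001 → 3-byte char #3 = E1 83 81.
Offset 9: leading byte 0xF0 = 11110000 → 4-byte char #4 = F0 9F 9A A4.
Offset 13: leading byte 0xF0 = 11110000 → 4-byte char #5 = F0 A2 AE AE.
Offset 17: leading byte 0xF0 = 11110000 → 4-byte char #6 = F0 90 8C B6.
Offset 21: leading byte 0xE5 = 11100101 → 3-byte char #7 = E5 B0 91.
Offset 24: leading byte 0xD6 = 11010110 → 2-byte char #8 = D6 A1.
Offset 26: leading byte 0xE3 = 11100011 → 3-byte char #9 = E3 81 9C.
Leading byte 0xE3 = 11100011 matches 1110xxxx → 3-byte sequence.
Byte 1: 0xE3 = 11100011, payload 0011 (4 bits).
Byte 2: 0x81 = 10000001 (10xxxxxx ✓), payload 000001.
Byte 3: 0x9C = 10011100 (10xxxxxx ✓), payload 011100.
Concatenate: 0011000001011100 = 0x305C (16 bits → U+305C).

U+305C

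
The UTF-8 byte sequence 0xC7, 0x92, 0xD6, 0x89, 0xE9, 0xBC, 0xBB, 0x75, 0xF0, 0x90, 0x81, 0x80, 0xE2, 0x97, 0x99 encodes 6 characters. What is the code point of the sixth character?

Offset 0: leading byte 0xC7 = 11000111 → 2-byte char #1 = C7 92.
Offset 2: leading byte 0xD6 = 11010110 → 2-byte char #2 = D6 89.
Offset 4: leading byte 0xE9 = 11101001 → 3-byte char #3 = E9 BC BB.
Offset 7: leading byte 0x75 = 01110101 → 1-byte char #4 = 75.
Offset 8: leading byte 0xF0 = 11110000 → 4-byte char #5 = F0 90 81 80.
Offset 12: leading byte 0xE2 = 11100010 → 3-byte char #6 = E2 97 99.
Leading byte 0xE2 = 11100010 matches 1110xxxx → 3-byte sequence.
Byte 1: 0xE2 = 11100010, payload 0010 (4 bits).
Byte 2: 0x97 = 10010111 (10xxxxxx ✓), payload 010111.
Byte 3: 0x99 = 10011001 (10xxxxxx ✓), payload 011001.
Concatenate: 0010010111011001 = 0x25D9 (16 bits → U+25D9).

U+25D9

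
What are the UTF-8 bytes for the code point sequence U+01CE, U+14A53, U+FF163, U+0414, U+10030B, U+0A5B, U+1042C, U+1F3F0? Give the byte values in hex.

C7 8E F0 94 A9 93 F3 BF 85 A3 D0 94 F4 80 8C 8B E0 A9 9B F0 90 90 AC F0 9F 8F B0

U+01CE: 2-byte form → C7 8E.
U+14A53: 4-byte form → F0 94 A9 93.
U+FF163: 4-byte form → F3 BF 85 A3.
U+0414: 2-byte form → D0 94.
U+10030B: 4-byte form → F4 80 8C 8B.
U+0A5B: 3-byte form → E0 A9 9B.
U+1042C: 4-byte form → F0 90 90 AC.
U+1F3F0: 4-byte form → F0 9F 8F B0.
Concatenated (27 bytes): C7 8E F0 94 A9 93 F3 BF 85 A3 D0 94 F4 80 8C 8B E0 A9 9B F0 90 90 AC F0 9F 8F B0.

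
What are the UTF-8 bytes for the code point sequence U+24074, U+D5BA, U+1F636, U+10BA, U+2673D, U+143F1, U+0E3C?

F0 A4 81 B4 ED 96 BA F0 9F 98 B6 E1 82 BA F0 A6 9C BD F0 94 8F B1 E0 B8 BC

U+24074: 4-byte form → F0 A4 81 B4.
U+D5BA: 3-byte form → ED 96 BA.
U+1F636: 4-byte form → F0 9F 98 B6.
U+10BA: 3-byte form → E1 82 BA.
U+2673D: 4-byte form → F0 A6 9C BD.
U+143F1: 4-byte form → F0 94 8F B1.
U+0E3C: 3-byte form → E0 B8 BC.
Concatenated (25 bytes): F0 A4 81 B4 ED 96 BA F0 9F 98 B6 E1 82 BA F0 A6 9C BD F0 94 8F B1 E0 B8 BC.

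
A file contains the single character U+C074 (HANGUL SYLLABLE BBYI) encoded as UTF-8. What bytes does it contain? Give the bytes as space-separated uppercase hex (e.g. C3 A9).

U+C074 = 0xC074 = 49268 decimal. In range U+0800–U+FFFF → 3-byte form: 1110xxxx 10xxxxxx 10xxxxxx.
Binary (16 bits): 1100000001110100.
Split 4+6+6: 1100 | 000001 | 110100.
Byte 1: 11101100 = 0xEC.
Byte 2: 10000001 = 0x81.
Byte 3: 10110100 = 0xB4.

EC 81 B4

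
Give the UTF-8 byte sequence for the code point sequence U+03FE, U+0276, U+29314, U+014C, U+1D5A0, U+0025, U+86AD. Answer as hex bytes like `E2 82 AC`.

U+03FE: 2-byte form → CF BE.
U+0276: 2-byte form → C9 B6.
U+29314: 4-byte form → F0 A9 8C 94.
U+014C: 2-byte form → C5 8C.
U+1D5A0: 4-byte form → F0 9D 96 A0.
U+0025: 1-byte form → 25.
U+86AD: 3-byte form → E8 9A AD.
Concatenated (18 bytes): CF BE C9 B6 F0 A9 8C 94 C5 8C F0 9D 96 A0 25 E8 9A AD.

CF BE C9 B6 F0 A9 8C 94 C5 8C F0 9D 96 A0 25 E8 9A AD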